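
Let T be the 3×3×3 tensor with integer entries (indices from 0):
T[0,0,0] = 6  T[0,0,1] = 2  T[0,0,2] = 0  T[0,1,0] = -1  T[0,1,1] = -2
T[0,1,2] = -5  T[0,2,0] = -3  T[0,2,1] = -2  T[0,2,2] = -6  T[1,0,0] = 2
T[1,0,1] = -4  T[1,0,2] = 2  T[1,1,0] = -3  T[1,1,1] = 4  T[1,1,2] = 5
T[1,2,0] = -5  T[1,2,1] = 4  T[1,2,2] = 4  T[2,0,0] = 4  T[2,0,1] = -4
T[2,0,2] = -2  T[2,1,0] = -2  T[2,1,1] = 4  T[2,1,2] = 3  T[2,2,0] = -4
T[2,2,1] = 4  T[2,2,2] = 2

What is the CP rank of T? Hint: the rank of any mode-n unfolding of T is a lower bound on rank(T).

Lower bound: the mode-3 unfolding of T (rows indexed by k, columns by (i,j) = (0,0), (0,1), (0,2), (1,0), (1,1), (1,2), (2,0), (2,1), (2,2)) is [[6, -1, -3, 2, -3, -5, 4, -2, -4], [2, -2, -2, -4, 4, 4, -4, 4, 4], [0, -5, -6, 2, 5, 4, -2, 3, 2]].
There the 3×3 minor on rows k ∈ {0, 1, 2}, columns (i,j) ∈ {(0,0), (0,1), (0,2)} is det [[6, -1, -3], [2, -2, -2], [0, -5, -6]] = 30 ≠ 0, so this unfolding has rank ≥ 3; CP rank is at least every unfolding rank, so rank(T) ≥ 3. (Unfolding ranks only ever bound the CP rank from below — rank(T) can be strictly larger than all of them — so the matching upper bound has to come from an explicit 3-term decomposition.)
Upper bound: T is a sum of 3 rank-1 terms, T = [1, -2, -2] ⊗ [1, -1, -1] ⊗ [0, 2, 2] + [1, -1, 0] ⊗ [2, 1, 1] ⊗ [1, 0, -2] + [1, 1, 1] ⊗ [2, -1, -2] ⊗ [2, 0, 1] (written with every a and b primitive with positive leading entry and the scale carried by c; CP decompositions are not unique, and this one is verified by expanding entrywise), so rank(T) ≤ 3.
These bounds meet, so rank(T) = 3.
Check entry T[2,0,2] = -2: (-2)·(1)·(2) + (0)·(2)·(-2) + (1)·(2)·(1) = -2.

3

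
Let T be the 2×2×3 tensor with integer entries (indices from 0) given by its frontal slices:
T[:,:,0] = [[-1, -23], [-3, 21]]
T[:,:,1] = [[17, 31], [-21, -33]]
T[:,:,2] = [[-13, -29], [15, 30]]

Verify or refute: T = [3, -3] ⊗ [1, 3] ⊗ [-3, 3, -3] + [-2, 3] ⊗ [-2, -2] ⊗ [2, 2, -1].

Reconstruct entry (0,1,0) from the claimed factors: Σₗ aₗ[0]bₗ[1]cₗ[0] = (3)·(3)·(-3) + (-2)·(-2)·(2) = -19, but T[0,1,0] = -23. The claim is false.

No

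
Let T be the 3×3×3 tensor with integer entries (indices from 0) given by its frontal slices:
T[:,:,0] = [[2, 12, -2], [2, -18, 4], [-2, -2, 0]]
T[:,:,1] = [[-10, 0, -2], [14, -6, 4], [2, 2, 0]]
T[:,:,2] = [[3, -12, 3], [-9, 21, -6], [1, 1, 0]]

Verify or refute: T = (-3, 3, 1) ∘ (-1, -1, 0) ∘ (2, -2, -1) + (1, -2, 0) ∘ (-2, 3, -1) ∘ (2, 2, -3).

Reconstruct entrywise from the claimed factors. For example, T[2,2,1] = 0 and Σₗ aₗ[2]bₗ[2]cₗ[1] = (1)·(0)·(-2) + (0)·(-1)·(2) = 0; checking all 27 entries, every one matches. The claim holds.

Yes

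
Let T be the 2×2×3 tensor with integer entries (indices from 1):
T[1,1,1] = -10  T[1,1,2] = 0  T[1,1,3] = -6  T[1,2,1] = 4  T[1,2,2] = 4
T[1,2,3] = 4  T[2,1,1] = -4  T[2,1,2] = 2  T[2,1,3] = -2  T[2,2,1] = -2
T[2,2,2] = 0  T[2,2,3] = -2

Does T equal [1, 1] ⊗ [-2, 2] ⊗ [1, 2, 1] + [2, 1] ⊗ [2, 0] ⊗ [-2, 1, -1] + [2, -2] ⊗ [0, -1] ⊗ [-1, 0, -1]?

No

Reconstruct entry (2,1,1) from the claimed factors: Σₗ aₗ[2]bₗ[1]cₗ[1] = (1)·(-2)·(1) + (1)·(2)·(-2) + (-2)·(0)·(-1) = -6, but T[2,1,1] = -4. The claim is false.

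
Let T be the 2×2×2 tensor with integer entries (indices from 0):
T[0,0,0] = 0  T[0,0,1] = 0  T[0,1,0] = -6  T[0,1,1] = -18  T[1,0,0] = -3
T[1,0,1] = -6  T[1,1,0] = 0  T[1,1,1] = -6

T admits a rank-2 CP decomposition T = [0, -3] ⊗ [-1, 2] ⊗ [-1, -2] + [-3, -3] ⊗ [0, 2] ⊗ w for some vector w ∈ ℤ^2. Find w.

Subtract the known terms from T to get the rank-1 residual R = [-3, -3] ⊗ [0, 2] ⊗ w, so R[i,j,k] = a[i]·b[j]·w[k]. Pick indices with nonzero a[0]·b[1] = (-3)·(2) = -6. Only the fibre through (0,1,·) is needed: R[0,1,:] = T[0,1,:] − Σₗ aₗ[0]bₗ[1]cₗ = [-6, -18] − (0)·(2)·[-1, -2] = [-6, -18]. Then w[k] = R[0,1,k] / -6 for each k, giving w = [-6, -18] / -6 = [1, 3].

w = [1, 3]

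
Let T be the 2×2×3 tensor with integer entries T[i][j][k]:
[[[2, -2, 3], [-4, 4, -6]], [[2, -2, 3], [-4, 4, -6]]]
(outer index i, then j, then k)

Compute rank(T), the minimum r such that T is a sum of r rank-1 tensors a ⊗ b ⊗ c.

Lower bound: T ≠ 0 (e.g. T[0,0,0] = 2), so rank(T) ≥ 1.
Upper bound: the mode-1 fibre T[:,0,0] = [2, 2] gives a = [1, 1] (primitive direction); the mode-2 fibre T[0,:,0] = [2, -4] gives b = [1, -2]; then c[k] = T[0,0,k] / (a[0]·b[0]) = [2, -2, 3] / 1 = [2, -2, 3].
Expanding [1, 1] ⊗ [1, -2] ⊗ [2, -2, 3] reproduces all 12 entries of T, so T = [1, 1] ⊗ [1, -2] ⊗ [2, -2, 3] and rank(T) ≤ 1.
These bounds meet, so rank(T) = 1.

1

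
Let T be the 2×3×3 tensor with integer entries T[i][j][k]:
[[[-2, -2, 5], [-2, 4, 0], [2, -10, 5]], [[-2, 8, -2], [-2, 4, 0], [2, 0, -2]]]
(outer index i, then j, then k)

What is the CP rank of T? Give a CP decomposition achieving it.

Lower bound: the mode-3 unfolding of T (rows indexed by k, columns by (i,j) = (0,0), (0,1), (0,2), (1,0), (1,1), (1,2)) is [[-2, -2, 2, -2, -2, 2], [-2, 4, -10, 8, 4, 0], [5, 0, 5, -2, 0, -2]].
There the 3×3 minor on rows k ∈ {0, 1, 2}, columns (i,j) ∈ {(0,0), (0,1), (1,0)} is det [[-2, -2, -2], [-2, 4, 8], [5, 0, -2]] = -16 ≠ 0, so this unfolding has rank ≥ 3; CP rank is at least every unfolding rank, so rank(T) ≥ 3. (This is only a lower bound: in general the CP rank may exceed every unfolding rank, so we still need to exhibit 3 rank-1 terms summing to T.)
Upper bound: T is a sum of 3 rank-1 terms, T = [1, 0] ⊗ [1, 0, 1] ⊗ [0, 2, 1] + [1, 1] ⊗ [1, 1, -1] ⊗ [-2, 4, 0] + [2, -1] ⊗ [1, 0, 1] ⊗ [0, -4, 2] (one valid choice — decompositions are not unique — normalised so each a, b is primitive with positive first nonzero entry; check it by expanding all entries), so rank(T) ≤ 3.
These bounds meet, so rank(T) = 3.

rank(T) = 3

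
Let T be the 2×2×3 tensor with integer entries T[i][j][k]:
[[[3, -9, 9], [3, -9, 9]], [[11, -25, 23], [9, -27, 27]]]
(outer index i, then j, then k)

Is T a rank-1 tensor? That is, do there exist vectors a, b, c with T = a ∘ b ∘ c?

The mode-1 unfolding of T (rows indexed by i, columns by (j,k) = (0,0), (0,1), (0,2), (1,0), (1,1), (1,2)) is [[3, -9, 9, 3, -9, 9], [11, -25, 23, 9, -27, 27]].
There the 2×2 minor on rows i ∈ {0, 1}, columns (j,k) ∈ {(0,0), (0,1)} is det [[3, -9], [11, -25]] = 24 ≠ 0, so this unfolding has rank ≥ 2; CP rank is at least every unfolding rank, so rank(T) ≥ 2.
In particular rank(T) ≥ 2 > 1, so T is not rank-1.

No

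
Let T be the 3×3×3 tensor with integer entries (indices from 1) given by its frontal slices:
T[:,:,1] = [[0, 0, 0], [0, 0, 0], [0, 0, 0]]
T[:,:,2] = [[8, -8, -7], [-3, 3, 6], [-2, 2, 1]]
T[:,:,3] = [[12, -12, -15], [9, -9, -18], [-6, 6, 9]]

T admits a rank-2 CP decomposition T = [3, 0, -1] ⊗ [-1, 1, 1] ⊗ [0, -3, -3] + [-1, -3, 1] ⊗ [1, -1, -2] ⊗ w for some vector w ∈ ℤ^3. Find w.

w = [0, 1, -3]

Subtract the known terms from T to get the rank-1 residual R = [-1, -3, 1] ⊗ [1, -1, -2] ⊗ w, so R[i,j,k] = a[i]·b[j]·w[k]. Pick indices with nonzero a[1]·b[1] = (-1)·(1) = -1. Only the fibre through (1,1,·) is needed: R[1,1,:] = T[1,1,:] − Σₗ aₗ[1]bₗ[1]cₗ = [0, 8, 12] − (3)·(-1)·[0, -3, -3] = [0, -1, 3]. Then w[k] = R[1,1,k] / -1 for each k, giving w = [0, -1, 3] / -1 = [0, 1, -3].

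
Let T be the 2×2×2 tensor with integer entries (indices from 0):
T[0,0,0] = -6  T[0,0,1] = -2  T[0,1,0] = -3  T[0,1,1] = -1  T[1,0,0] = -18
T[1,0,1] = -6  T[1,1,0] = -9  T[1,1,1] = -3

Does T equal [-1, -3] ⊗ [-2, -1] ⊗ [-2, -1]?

Reconstruct entry (0,0,0) from the claimed factors: Σₗ aₗ[0]bₗ[0]cₗ[0] = (-1)·(-2)·(-2) = -4, but T[0,0,0] = -6. The claim is false.

No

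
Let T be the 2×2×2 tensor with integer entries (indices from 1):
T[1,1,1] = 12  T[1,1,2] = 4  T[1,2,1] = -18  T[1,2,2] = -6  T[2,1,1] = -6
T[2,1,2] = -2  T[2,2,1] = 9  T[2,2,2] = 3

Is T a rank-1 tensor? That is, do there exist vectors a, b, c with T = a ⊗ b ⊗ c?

Yes

If T = a ⊗ b ⊗ c then every fibre of T is a multiple of the corresponding factor, so read the factors off the fibres through the nonzero entry T[1,1,1] = 12.
The mode-1 fibre T[:,1,1] = [12, -6] gives a = [2, -1] (primitive direction); the mode-2 fibre T[1,:,1] = [12, -18] gives b = [2, -3]; then c[k] = T[1,1,k] / (a[1]·b[1]) = [12, 4] / 4 = [3, 1].
Expanding [2, -1] ⊗ [2, -3] ⊗ [3, 1] reproduces all 8 entries of T, so T = [2, -1] ⊗ [2, -3] ⊗ [3, 1] and rank(T) ≤ 1.
Equivalently every frontal slice T[:,:,k] is c[k] times the rank-1 matrix [2, -1] ⊗ [2, -3]. So T has rank 1 (it is nonzero).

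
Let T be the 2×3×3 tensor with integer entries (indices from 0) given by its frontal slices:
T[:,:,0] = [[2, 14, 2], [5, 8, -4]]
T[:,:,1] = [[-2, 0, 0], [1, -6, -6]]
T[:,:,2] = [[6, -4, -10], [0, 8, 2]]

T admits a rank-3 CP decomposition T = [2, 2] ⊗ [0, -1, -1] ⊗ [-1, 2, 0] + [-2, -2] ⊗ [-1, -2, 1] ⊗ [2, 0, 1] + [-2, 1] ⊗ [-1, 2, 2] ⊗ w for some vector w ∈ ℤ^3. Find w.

w = [-1, -1, 2]

Subtract the known terms from T to get the rank-1 residual R = [-2, 1] ⊗ [-1, 2, 2] ⊗ w, so R[i,j,k] = a[i]·b[j]·w[k]. Pick indices with nonzero a[0]·b[0] = (-2)·(-1) = 2. Only the fibre through (0,0,·) is needed: R[0,0,:] = T[0,0,:] − Σₗ aₗ[0]bₗ[0]cₗ = [2, -2, 6] − (2)·(0)·[-1, 2, 0] − (-2)·(-1)·[2, 0, 1] = [-2, -2, 4]. Then w[k] = R[0,0,k] / 2 for each k, giving w = [-2, -2, 4] / 2 = [-1, -1, 2].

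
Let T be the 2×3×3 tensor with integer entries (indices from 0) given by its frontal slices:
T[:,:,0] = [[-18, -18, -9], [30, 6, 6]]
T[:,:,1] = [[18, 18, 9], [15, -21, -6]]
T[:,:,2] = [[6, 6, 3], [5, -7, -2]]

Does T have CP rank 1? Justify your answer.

No

The mode-3 unfolding of T (rows indexed by k, columns by (i,j) = (0,0), (0,1), (0,2), (1,0), (1,1), (1,2)) is [[-18, -18, -9, 30, 6, 6], [18, 18, 9, 15, -21, -6], [6, 6, 3, 5, -7, -2]].
There the 2×2 minor on rows k ∈ {0, 1}, columns (i,j) ∈ {(0,0), (1,0)} is det [[-18, 30], [18, 15]] = -810 ≠ 0, so this unfolding has rank ≥ 2; CP rank is at least every unfolding rank, so rank(T) ≥ 2.
In particular rank(T) ≥ 2 > 1, so T is not rank-1.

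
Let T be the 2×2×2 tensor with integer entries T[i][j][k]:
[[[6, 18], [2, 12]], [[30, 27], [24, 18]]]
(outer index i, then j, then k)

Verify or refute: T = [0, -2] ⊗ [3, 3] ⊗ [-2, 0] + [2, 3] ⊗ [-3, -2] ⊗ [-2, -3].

No

Reconstruct entry (0,0,0) from the claimed factors: Σₗ aₗ[0]bₗ[0]cₗ[0] = (0)·(3)·(-2) + (2)·(-3)·(-2) = 12, but T[0,0,0] = 6. The claim is false.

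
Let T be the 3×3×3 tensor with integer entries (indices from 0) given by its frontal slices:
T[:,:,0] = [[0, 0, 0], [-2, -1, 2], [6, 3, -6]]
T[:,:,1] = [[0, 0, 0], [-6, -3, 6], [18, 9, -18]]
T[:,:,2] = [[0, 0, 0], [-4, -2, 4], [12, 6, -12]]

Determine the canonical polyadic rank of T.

Lower bound: T ≠ 0 (e.g. T[1,0,0] = -2), so rank(T) ≥ 1.
Upper bound: if T = a ⊗ b ⊗ c then every fibre of T is a multiple of the corresponding factor, so read the factors off the fibres through the nonzero entry T[1,0,0] = -2.
The mode-1 fibre T[:,0,0] = [0, -2, 6] gives a = [0, 1, -3] (primitive direction); the mode-2 fibre T[1,:,0] = [-2, -1, 2] gives b = [2, 1, -2]; then c[k] = T[1,0,k] / (a[1]·b[0]) = [-2, -6, -4] / 2 = [-1, -3, -2].
Expanding [0, 1, -3] ⊗ [2, 1, -2] ⊗ [-1, -3, -2] reproduces all 27 entries of T, so T = [0, 1, -3] ⊗ [2, 1, -2] ⊗ [-1, -3, -2] and rank(T) ≤ 1.
These bounds meet, so rank(T) = 1.

1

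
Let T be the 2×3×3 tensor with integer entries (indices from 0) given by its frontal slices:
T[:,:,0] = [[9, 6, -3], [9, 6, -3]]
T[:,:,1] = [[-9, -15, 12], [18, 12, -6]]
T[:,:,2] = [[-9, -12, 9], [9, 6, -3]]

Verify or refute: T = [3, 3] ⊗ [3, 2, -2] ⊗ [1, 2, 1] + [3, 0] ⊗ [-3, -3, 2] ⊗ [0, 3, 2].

Reconstruct entry (0,2,0) from the claimed factors: Σₗ aₗ[0]bₗ[2]cₗ[0] = (3)·(-2)·(1) + (3)·(2)·(0) = -6, but T[0,2,0] = -3. The claim is false.

No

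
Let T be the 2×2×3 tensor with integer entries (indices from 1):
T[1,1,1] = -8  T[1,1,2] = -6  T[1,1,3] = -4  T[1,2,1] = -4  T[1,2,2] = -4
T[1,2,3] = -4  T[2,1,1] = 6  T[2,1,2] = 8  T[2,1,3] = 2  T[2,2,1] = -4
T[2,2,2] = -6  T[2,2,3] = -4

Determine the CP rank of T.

Lower bound: the mode-3 unfolding of T (rows indexed by k, columns by (i,j) = (1,1), (1,2), (2,1), (2,2)) is [[-8, -4, 6, -4], [-6, -4, 8, -6], [-4, -4, 2, -4]].
There the 3×3 minor on rows k ∈ {1, 2, 3}, columns (i,j) ∈ {(1,1), (1,2), (2,1)} is det [[-8, -4, 6], [-6, -4, 8], [-4, -4, 2]] = -64 ≠ 0, so this unfolding has rank ≥ 3; CP rank is at least every unfolding rank, so rank(T) ≥ 3. (Unfolding ranks only ever bound the CP rank from below — rank(T) can be strictly larger than all of them — so the matching upper bound has to come from an explicit 3-term decomposition.)
Upper bound: T is a sum of 3 rank-1 terms, T = (0, 1) ⊗ (2, -1) ⊗ (2, 4, 2) + (1, -1) ⊗ (1, 0) ⊗ (-4, -2, 0) + (2, 1) ⊗ (1, 1) ⊗ (-2, -2, -2) (one valid choice — decompositions are not unique — normalised so each a, b is primitive with positive first nonzero entry; check it by expanding all entries), so rank(T) ≤ 3.
These bounds meet, so rank(T) = 3.
Check entry T[1,2,1] = -4: (0)·(-1)·(2) + (1)·(0)·(-4) + (2)·(1)·(-2) = -4.

3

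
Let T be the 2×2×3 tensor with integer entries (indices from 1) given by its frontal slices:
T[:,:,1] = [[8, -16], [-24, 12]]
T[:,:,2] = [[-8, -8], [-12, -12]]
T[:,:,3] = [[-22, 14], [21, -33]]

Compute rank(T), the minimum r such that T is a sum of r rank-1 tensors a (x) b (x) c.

2

Lower bound: the mode-1 unfolding of T (rows indexed by i, columns by (j,k) = (1,1), (1,2), (1,3), (2,1), (2,2), (2,3)) is [[8, -8, -22, -16, -8, 14], [-24, -12, 21, 12, -12, -33]].
There the 2×2 minor on rows i ∈ {1, 2}, columns (j,k) ∈ {(1,1), (1,2)} is det [[8, -8], [-24, -12]] = -288 ≠ 0, so this unfolding has rank ≥ 2; CP rank is at least every unfolding rank, so rank(T) ≥ 2. (This is only a lower bound: in general the CP rank may exceed every unfolding rank, so we still need to exhibit 2 rank-1 terms summing to T.)
Upper bound — finding two terms. Write S_k = T[:,:,k] for the frontal slices: S₁ = [[8, -16], [-24, 12]], S₂ = [[-8, -8], [-12, -12]], S₃ = [[-22, 14], [21, -33]].
If T = a₁ (x) b₁ (x) c₁ + a₂ (x) b₂ (x) c₂ then each S_k = c₁[k]·a₁b₁ᵀ + c₂[k]·a₂b₂ᵀ. S₁ and S₂ are linearly independent, so a₁b₁ᵀ and a₂b₂ᵀ must span the same plane of matrices: they are the rank-1 matrices of the form x·S₁ + y·S₂.
det(x·S₁ + y·S₂) is −288·x² − 576·xy = (-288)·(x + 2·y)(x), vanishing at (x:y) = (2:-1) and (0:1).
M₁ = 2·S₁ − S₂ = [[24, -24], [-36, 36]] = 12·[2, -3][1, -1]ᵀ and M₂ = S₂ = [[-8, -8], [-12, -12]] = (-4)·[2, 3][1, 1]ᵀ, so take a₁ = [2, -3], b₁ = [1, -1], a₂ = [2, 3], b₂ = [1, 1].
Each slice is an integer combination of E₁ = a₁b₁ᵀ and E₂ = a₂b₂ᵀ: S₁ = 6·E₁ − 2·E₂, S₂ = −4·E₂, S₃ = −9·E₁ − 2·E₂; reading off coefficients, c₁ = [6, 0, -9] and c₂ = [-2, -4, -2].
Hence T = [2, -3] (x) [1, -1] (x) [6, 0, -9] + [2, 3] (x) [1, 1] (x) [-2, -4, -2], so rank(T) ≤ 2.
These bounds meet, so rank(T) = 2.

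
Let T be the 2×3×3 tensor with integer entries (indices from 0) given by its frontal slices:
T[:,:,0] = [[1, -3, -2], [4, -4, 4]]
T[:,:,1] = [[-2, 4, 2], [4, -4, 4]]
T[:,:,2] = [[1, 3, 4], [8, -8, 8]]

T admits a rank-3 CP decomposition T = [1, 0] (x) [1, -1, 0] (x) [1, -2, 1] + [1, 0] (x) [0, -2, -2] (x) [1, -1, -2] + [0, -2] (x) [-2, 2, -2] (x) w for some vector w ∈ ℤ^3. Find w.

w = [1, 1, 2]

Subtract the known terms from T to get the rank-1 residual R = [0, -2] (x) [-2, 2, -2] (x) w, so R[i,j,k] = a[i]·b[j]·w[k]. Pick indices with nonzero a[1]·b[0] = (-2)·(-2) = 4. Only the fibre through (1,0,·) is needed: R[1,0,:] = T[1,0,:] − Σₗ aₗ[1]bₗ[0]cₗ = [4, 4, 8] − (0)·(1)·[1, -2, 1] − (0)·(0)·[1, -1, -2] = [4, 4, 8]. Then w[k] = R[1,0,k] / 4 for each k, giving w = [4, 4, 8] / 4 = [1, 1, 2].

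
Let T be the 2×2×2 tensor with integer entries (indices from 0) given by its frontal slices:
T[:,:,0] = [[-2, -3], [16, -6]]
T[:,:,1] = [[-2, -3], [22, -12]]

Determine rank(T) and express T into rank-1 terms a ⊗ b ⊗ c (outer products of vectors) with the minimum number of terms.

rank(T) = 2

Lower bound: in the mode-2 unfolding of T (rows indexed by j, columns by (i,k)) the 2×2 minor on rows j ∈ {0, 1}, columns (i,k) ∈ {(0,0), (1,0)} is det [[-2, 16], [-3, -6]] = 60 ≠ 0, so that unfolding has rank ≥ 2 and hence rank(T) ≥ 2 (CP rank is at least every unfolding rank, though it can be larger).
Upper bound: with S_k = T[:,:,k], the two rank-1 terms a₁b₁ᵀ, a₂b₂ᵀ are the rank-1 members of the pencil x·S₀ + y·S₁.
det(x·S₀ + y·S₁) is 60·x² + 150·xy + 90·y² = 30·(2·x + 3·y)(x + y), vanishing at (x:y) = (3:-2) and (1:-1).
M₁ = 3·S₀ − 2·S₁ = [[-2, -3], [4, 6]] = −[1, -2][2, 3]ᵀ and M₂ = S₀ − S₁ = [[0, 0], [-6, 6]] = (-6)·[0, 1][1, -1]ᵀ, so take a₁ = [1, -2], b₁ = [2, 3], a₂ = [0, 1], b₂ = [1, -1].
Each slice is an integer combination of E₁ = a₁b₁ᵀ and E₂ = a₂b₂ᵀ: S₀ = −E₁ + 12·E₂, S₁ = −E₁ + 18·E₂; reading off coefficients, c₁ = [-1, -1] and c₂ = [12, 18].
Hence T = [1, -2] ⊗ [2, 3] ⊗ [-1, -1] + [0, 1] ⊗ [1, -1] ⊗ [12, 18], so rank(T) ≤ 2.
These bounds meet, so rank(T) = 2.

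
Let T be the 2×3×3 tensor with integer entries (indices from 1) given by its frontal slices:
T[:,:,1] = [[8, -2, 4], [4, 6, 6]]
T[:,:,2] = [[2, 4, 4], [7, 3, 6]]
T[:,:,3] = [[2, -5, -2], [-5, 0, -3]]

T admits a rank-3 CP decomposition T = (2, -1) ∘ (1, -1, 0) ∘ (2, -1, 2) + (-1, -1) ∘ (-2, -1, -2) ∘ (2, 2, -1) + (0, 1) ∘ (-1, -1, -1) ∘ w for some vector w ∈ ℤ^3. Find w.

Subtract the known terms from T to get the rank-1 residual R = (0, 1) ∘ (-1, -1, -1) ∘ w, so R[i,j,k] = a[i]·b[j]·w[k]. Pick indices with nonzero a[2]·b[1] = (1)·(-1) = -1. Only the fibre through (2,1,·) is needed: R[2,1,:] = T[2,1,:] − Σₗ aₗ[2]bₗ[1]cₗ = [4, 7, -5] − (-1)·(1)·(2, -1, 2) − (-1)·(-2)·(2, 2, -1) = [2, 2, -1]. Then w[k] = R[2,1,k] / -1 for each k, giving w = [2, 2, -1] / -1 = (-2, -2, 1).

w = (-2, -2, 1)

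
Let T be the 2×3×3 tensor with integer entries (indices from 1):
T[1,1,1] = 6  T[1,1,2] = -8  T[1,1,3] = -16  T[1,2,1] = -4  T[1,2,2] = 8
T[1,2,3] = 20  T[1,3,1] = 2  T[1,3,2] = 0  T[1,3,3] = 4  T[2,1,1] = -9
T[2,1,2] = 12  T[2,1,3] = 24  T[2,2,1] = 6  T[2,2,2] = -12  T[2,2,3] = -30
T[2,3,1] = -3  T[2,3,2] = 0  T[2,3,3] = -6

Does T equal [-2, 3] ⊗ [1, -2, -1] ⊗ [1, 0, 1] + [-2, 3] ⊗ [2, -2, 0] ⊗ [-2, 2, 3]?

Reconstruct entry (1,1,3) from the claimed factors: Σₗ aₗ[1]bₗ[1]cₗ[3] = (-2)·(1)·(1) + (-2)·(2)·(3) = -14, but T[1,1,3] = -16. The claim is false.

No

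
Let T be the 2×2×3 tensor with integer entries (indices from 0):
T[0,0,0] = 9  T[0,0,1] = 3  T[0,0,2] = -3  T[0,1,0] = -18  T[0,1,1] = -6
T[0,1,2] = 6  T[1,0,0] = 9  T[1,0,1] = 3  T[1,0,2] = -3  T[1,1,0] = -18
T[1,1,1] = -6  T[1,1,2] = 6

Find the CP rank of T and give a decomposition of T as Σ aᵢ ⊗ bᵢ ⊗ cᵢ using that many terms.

Lower bound: T ≠ 0 (e.g. T[0,0,0] = 9), so rank(T) ≥ 1.
Upper bound: if T = a ⊗ b ⊗ c then every fibre of T is a multiple of the corresponding factor, so read the factors off the fibres through the nonzero entry T[0,0,0] = 9.
The mode-1 fibre T[:,0,0] = [9, 9] gives a = [1, 1] (primitive direction); the mode-2 fibre T[0,:,0] = [9, -18] gives b = [1, -2]; then c[k] = T[0,0,k] / (a[0]·b[0]) = [9, 3, -3] / 1 = [9, 3, -3].
Expanding [1, 1] ⊗ [1, -2] ⊗ [9, 3, -3] reproduces all 12 entries of T, so T = [1, 1] ⊗ [1, -2] ⊗ [9, 3, -3] and rank(T) ≤ 1.
These bounds meet, so rank(T) = 1.
Check entry T[0,0,2] = -3: (1)·(1)·(-3) = -3.

rank(T) = 1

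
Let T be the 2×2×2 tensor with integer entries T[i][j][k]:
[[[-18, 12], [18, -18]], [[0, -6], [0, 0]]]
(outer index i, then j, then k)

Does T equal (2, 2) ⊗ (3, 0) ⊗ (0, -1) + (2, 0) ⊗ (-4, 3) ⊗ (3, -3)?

No

Reconstruct entry (0,0,0) from the claimed factors: Σₗ aₗ[0]bₗ[0]cₗ[0] = (2)·(3)·(0) + (2)·(-4)·(3) = -24, but T[0,0,0] = -18. The claim is false.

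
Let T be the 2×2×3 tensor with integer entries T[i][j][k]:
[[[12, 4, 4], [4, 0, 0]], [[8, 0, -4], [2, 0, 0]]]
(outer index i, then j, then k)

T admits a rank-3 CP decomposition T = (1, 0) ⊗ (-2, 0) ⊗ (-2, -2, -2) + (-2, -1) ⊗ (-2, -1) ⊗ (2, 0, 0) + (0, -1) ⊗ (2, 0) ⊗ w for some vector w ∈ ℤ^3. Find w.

w = (-2, 0, 2)

Subtract the known terms from T to get the rank-1 residual R = (0, -1) ⊗ (2, 0) ⊗ w, so R[i,j,k] = a[i]·b[j]·w[k]. Pick indices with nonzero a[1]·b[0] = (-1)·(2) = -2. Only the fibre through (1,0,·) is needed: R[1,0,:] = T[1,0,:] − Σₗ aₗ[1]bₗ[0]cₗ = [8, 0, -4] − (0)·(-2)·(-2, -2, -2) − (-1)·(-2)·(2, 0, 0) = [4, 0, -4]. Then w[k] = R[1,0,k] / -2 for each k, giving w = [4, 0, -4] / -2 = (-2, 0, 2).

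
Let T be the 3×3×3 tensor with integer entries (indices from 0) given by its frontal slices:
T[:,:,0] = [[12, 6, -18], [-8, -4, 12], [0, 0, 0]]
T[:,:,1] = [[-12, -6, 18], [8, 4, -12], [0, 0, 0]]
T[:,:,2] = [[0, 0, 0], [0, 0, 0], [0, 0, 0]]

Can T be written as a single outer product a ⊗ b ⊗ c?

If T = a ⊗ b ⊗ c then every fibre of T is a multiple of the corresponding factor, so read the factors off the fibres through the nonzero entry T[0,0,0] = 12.
The mode-1 fibre T[:,0,0] = [12, -8, 0] gives a = (3, -2, 0) (primitive direction); the mode-2 fibre T[0,:,0] = [12, 6, -18] gives b = (2, 1, -3); then c[k] = T[0,0,k] / (a[0]·b[0]) = [12, -12, 0] / 6 = (2, -2, 0).
Expanding (3, -2, 0) ⊗ (2, 1, -3) ⊗ (2, -2, 0) reproduces all 27 entries of T, so T = (3, -2, 0) ⊗ (2, 1, -3) ⊗ (2, -2, 0) and rank(T) ≤ 1.
Equivalently every frontal slice T[:,:,k] is c[k] times the rank-1 matrix (3, -2, 0) ⊗ (2, 1, -3). So T has rank 1 (it is nonzero).

Yes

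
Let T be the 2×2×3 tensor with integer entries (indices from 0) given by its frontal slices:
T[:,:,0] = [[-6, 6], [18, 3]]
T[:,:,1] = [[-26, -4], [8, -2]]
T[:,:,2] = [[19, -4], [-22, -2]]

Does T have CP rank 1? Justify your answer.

No

The mode-3 unfolding of T (rows indexed by k, columns by (i,j) = (0,0), (0,1), (1,0), (1,1)) is [[-6, 6, 18, 3], [-26, -4, 8, -2], [19, -4, -22, -2]].
There the 2×2 minor on rows k ∈ {0, 1}, columns (i,j) ∈ {(0,0), (0,1)} is det [[-6, 6], [-26, -4]] = 180 ≠ 0, so this unfolding has rank ≥ 2; CP rank is at least every unfolding rank, so rank(T) ≥ 2.
In particular rank(T) ≥ 2 > 1, so T is not rank-1.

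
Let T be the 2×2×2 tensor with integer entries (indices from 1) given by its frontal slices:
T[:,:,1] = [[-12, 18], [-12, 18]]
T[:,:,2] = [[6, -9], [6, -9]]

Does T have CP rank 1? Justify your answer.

The mode-1 fibre T[:,1,1] = [-12, -12] gives a = (1, 1) (primitive direction); the mode-2 fibre T[1,:,1] = [-12, 18] gives b = (2, -3); then c[k] = T[1,1,k] / (a[1]·b[1]) = [-12, 6] / 2 = (-6, 3).
Expanding (1, 1) ⊗ (2, -3) ⊗ (-6, 3) reproduces all 8 entries of T, so T = (1, 1) ⊗ (2, -3) ⊗ (-6, 3) and rank(T) ≤ 1.
Equivalently every frontal slice T[:,:,k] is c[k] times the rank-1 matrix (1, 1) ⊗ (2, -3). So T has rank 1 (it is nonzero).

Yes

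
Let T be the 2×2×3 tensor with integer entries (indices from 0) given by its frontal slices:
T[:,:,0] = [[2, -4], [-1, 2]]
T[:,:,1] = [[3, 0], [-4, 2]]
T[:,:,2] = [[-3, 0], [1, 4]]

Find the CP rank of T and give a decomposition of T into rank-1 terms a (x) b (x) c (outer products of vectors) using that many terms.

rank(T) = 3

Lower bound: in the mode-3 unfolding of T (rows indexed by k, columns by (i,j)) the 3×3 minor on rows k ∈ {0, 1, 2}, columns (i,j) ∈ {(0,0), (0,1), (1,0)} is det [[2, -4, -1], [3, 0, -4], [-3, 0, 1]] = -36 ≠ 0, so that unfolding has rank ≥ 3 and hence rank(T) ≥ 3 (CP rank is at least every unfolding rank, though it can be larger).
Upper bound: T is a sum of 3 rank-1 terms, T = [1, -2] (x) [1, -2] (x) [1, 1, 0] + [1, -1] (x) [1, 1] (x) [0, 2, -2] + [1, 1] (x) [1, -2] (x) [1, 0, -1] (written with every a and b primitive with positive leading entry and the scale carried by c; CP decompositions are not unique, and this one is verified by expanding entrywise), so rank(T) ≤ 3.
These bounds meet, so rank(T) = 3.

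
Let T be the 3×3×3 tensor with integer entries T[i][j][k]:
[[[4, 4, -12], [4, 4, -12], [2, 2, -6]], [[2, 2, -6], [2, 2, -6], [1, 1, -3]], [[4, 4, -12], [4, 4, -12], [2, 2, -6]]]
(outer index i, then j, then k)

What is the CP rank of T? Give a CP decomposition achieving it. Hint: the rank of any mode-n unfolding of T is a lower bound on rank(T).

Lower bound: T ≠ 0 (e.g. T[0,0,0] = 4), so rank(T) ≥ 1.
Upper bound: if T = a ⊗ b ⊗ c then every fibre of T is a multiple of the corresponding factor, so read the factors off the fibres through the nonzero entry T[0,0,0] = 4.
The mode-1 fibre T[:,0,0] = [4, 2, 4] gives a = [2, 1, 2] (primitive direction); the mode-2 fibre T[0,:,0] = [4, 4, 2] gives b = [2, 2, 1]; then c[k] = T[0,0,k] / (a[0]·b[0]) = [4, 4, -12] / 4 = [1, 1, -3].
Expanding [2, 1, 2] ⊗ [2, 2, 1] ⊗ [1, 1, -3] reproduces all 27 entries of T, so T = [2, 1, 2] ⊗ [2, 2, 1] ⊗ [1, 1, -3] and rank(T) ≤ 1.
These bounds meet, so rank(T) = 1.

rank(T) = 1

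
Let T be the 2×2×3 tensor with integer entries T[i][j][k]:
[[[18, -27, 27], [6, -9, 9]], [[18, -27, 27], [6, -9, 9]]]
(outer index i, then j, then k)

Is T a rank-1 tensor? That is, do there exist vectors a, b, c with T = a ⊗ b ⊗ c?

Yes

If T = a ⊗ b ⊗ c then every fibre of T is a multiple of the corresponding factor, so read the factors off the fibres through the nonzero entry T[0,0,0] = 18.
The mode-1 fibre T[:,0,0] = [18, 18] gives a = [1, 1] (primitive direction); the mode-2 fibre T[0,:,0] = [18, 6] gives b = [3, 1]; then c[k] = T[0,0,k] / (a[0]·b[0]) = [18, -27, 27] / 3 = [6, -9, 9].
Expanding [1, 1] ⊗ [3, 1] ⊗ [6, -9, 9] reproduces all 12 entries of T, so T = [1, 1] ⊗ [3, 1] ⊗ [6, -9, 9] and rank(T) ≤ 1.
Equivalently every frontal slice T[:,:,k] is c[k] times the rank-1 matrix [1, 1] ⊗ [3, 1]. So T has rank 1 (it is nonzero).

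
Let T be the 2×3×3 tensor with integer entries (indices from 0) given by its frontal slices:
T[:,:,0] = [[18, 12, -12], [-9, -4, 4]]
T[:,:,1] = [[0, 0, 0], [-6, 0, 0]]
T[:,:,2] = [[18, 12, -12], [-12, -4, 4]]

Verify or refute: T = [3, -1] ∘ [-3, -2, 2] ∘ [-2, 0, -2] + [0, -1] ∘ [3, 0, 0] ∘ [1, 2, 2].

Yes

Reconstruct entrywise from the claimed factors. For example, T[0,2,2] = -12 and Σₗ aₗ[0]bₗ[2]cₗ[2] = (3)·(2)·(-2) + (0)·(0)·(2) = -12; checking all 18 entries, every one matches. The claim holds.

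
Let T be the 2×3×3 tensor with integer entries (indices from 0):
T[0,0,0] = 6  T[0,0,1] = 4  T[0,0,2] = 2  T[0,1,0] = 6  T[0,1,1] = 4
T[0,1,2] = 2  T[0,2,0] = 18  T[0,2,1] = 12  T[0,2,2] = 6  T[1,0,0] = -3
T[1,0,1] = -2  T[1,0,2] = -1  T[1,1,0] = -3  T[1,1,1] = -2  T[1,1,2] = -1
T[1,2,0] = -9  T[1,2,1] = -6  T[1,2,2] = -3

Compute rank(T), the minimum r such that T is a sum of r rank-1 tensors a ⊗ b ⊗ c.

1

Lower bound: T ≠ 0 (e.g. T[0,0,0] = 6), so rank(T) ≥ 1.
Upper bound: if T = a ⊗ b ⊗ c then every fibre of T is a multiple of the corresponding factor, so read the factors off the fibres through the nonzero entry T[0,0,0] = 6.
The mode-1 fibre T[:,0,0] = [6, -3] gives a = [2, -1] (primitive direction); the mode-2 fibre T[0,:,0] = [6, 6, 18] gives b = [1, 1, 3]; then c[k] = T[0,0,k] / (a[0]·b[0]) = [6, 4, 2] / 2 = [3, 2, 1].
Expanding [2, -1] ⊗ [1, 1, 3] ⊗ [3, 2, 1] reproduces all 18 entries of T, so T = [2, -1] ⊗ [1, 1, 3] ⊗ [3, 2, 1] and rank(T) ≤ 1.
These bounds meet, so rank(T) = 1.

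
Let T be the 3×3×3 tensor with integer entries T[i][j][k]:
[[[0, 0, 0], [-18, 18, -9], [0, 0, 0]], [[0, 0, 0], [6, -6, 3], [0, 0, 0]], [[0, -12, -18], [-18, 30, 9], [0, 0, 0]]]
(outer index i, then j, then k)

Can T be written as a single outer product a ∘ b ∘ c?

The mode-3 unfolding of T (rows indexed by k, columns by (i,j) = (0,0), (0,1), (0,2), (1,0), (1,1), (1,2), (2,0), (2,1), (2,2)) is [[0, -18, 0, 0, 6, 0, 0, -18, 0], [0, 18, 0, 0, -6, 0, -12, 30, 0], [0, -9, 0, 0, 3, 0, -18, 9, 0]].
There the 2×2 minor on rows k ∈ {0, 1}, columns (i,j) ∈ {(0,1), (2,0)} is det [[-18, 0], [18, -12]] = 216 ≠ 0, so this unfolding has rank ≥ 2; CP rank is at least every unfolding rank, so rank(T) ≥ 2.
In particular rank(T) ≥ 2 > 1, so T is not rank-1.

No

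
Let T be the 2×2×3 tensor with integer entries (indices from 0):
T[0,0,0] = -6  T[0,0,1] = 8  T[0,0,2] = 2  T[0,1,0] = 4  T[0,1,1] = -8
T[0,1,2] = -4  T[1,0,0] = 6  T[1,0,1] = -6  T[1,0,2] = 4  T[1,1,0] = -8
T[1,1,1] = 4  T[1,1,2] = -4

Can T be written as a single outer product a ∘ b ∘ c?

No

The mode-3 unfolding of T (rows indexed by k, columns by (i,j) = (0,0), (0,1), (1,0), (1,1)) is [[-6, 4, 6, -8], [8, -8, -6, 4], [2, -4, 4, -4]].
There the 3×3 minor on rows k ∈ {0, 1, 2}, columns (i,j) ∈ {(0,0), (0,1), (1,0)} is det [[-6, 4, 6], [8, -8, -6], [2, -4, 4]] = 64 ≠ 0, so this unfolding has rank ≥ 3; CP rank is at least every unfolding rank, so rank(T) ≥ 3.
In particular rank(T) ≥ 3 > 1, so T is not rank-1.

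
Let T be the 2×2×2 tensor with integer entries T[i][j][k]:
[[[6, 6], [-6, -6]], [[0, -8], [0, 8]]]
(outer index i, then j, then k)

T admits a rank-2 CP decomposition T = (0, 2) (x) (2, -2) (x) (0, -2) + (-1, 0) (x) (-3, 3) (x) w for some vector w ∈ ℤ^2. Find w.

Subtract the known terms from T to get the rank-1 residual R = (-1, 0) (x) (-3, 3) (x) w, so R[i,j,k] = a[i]·b[j]·w[k]. Pick indices with nonzero a[0]·b[0] = (-1)·(-3) = 3. Only the fibre through (0,0,·) is needed: R[0,0,:] = T[0,0,:] − Σₗ aₗ[0]bₗ[0]cₗ = [6, 6] − (0)·(2)·(0, -2) = [6, 6]. Then w[k] = R[0,0,k] / 3 for each k, giving w = [6, 6] / 3 = (2, 2).

w = (2, 2)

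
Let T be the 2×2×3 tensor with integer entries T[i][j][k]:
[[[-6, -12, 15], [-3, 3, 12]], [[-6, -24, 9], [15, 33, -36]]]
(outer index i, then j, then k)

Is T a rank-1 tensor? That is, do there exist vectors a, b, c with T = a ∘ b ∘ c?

No

The mode-2 unfolding of T (rows indexed by j, columns by (i,k) = (0,0), (0,1), (0,2), (1,0), (1,1), (1,2)) is [[-6, -12, 15, -6, -24, 9], [-3, 3, 12, 15, 33, -36]].
There the 2×2 minor on rows j ∈ {0, 1}, columns (i,k) ∈ {(0,0), (0,1)} is det [[-6, -12], [-3, 3]] = -54 ≠ 0, so this unfolding has rank ≥ 2; CP rank is at least every unfolding rank, so rank(T) ≥ 2.
In particular rank(T) ≥ 2 > 1, so T is not rank-1.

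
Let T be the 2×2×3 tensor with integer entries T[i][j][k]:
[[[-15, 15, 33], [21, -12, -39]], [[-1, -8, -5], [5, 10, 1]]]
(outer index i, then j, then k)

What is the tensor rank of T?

Lower bound: the mode-1 unfolding of T (rows indexed by i, columns by (j,k) = (0,0), (0,1), (0,2), (1,0), (1,1), (1,2)) is [[-15, 15, 33, 21, -12, -39], [-1, -8, -5, 5, 10, 1]].
There the 2×2 minor on rows i ∈ {0, 1}, columns (j,k) ∈ {(0,0), (0,1)} is det [[-15, 15], [-1, -8]] = 135 ≠ 0, so this unfolding has rank ≥ 2; CP rank is at least every unfolding rank, so rank(T) ≥ 2. (Unfolding ranks only ever bound the CP rank from below — rank(T) can be strictly larger than all of them — so the matching upper bound has to come from an explicit 2-term decomposition.)
Upper bound — finding two terms. Write S_k = T[:,:,k] for the frontal slices: S₀ = [[-15, 21], [-1, 5]], S₁ = [[15, -12], [-8, 10]], S₂ = [[33, -39], [-5, 1]].
If T = a₁ (x) b₁ (x) c₁ + a₂ (x) b₂ (x) c₂ then each S_k = c₁[k]·a₁b₁ᵀ + c₂[k]·a₂b₂ᵀ. S₀ and S₁ are linearly independent, so a₁b₁ᵀ and a₂b₂ᵀ must span the same plane of matrices: they are the rank-1 matrices of the form x·S₀ + y·S₁.
det(x·S₀ + y·S₁) is −54·x² + 81·xy + 54·y² = (-27)·(x − 2·y)(2·x + y), vanishing at (x:y) = (2:1) and (1:-2).
M₁ = 2·S₀ + S₁ = [[-15, 30], [-10, 20]] = (-5)·[3, 2][1, -2]ᵀ and M₂ = S₀ − 2·S₁ = [[-45, 45], [15, -15]] = (-15)·[3, -1][1, -1]ᵀ, so take a₁ = [3, 2], b₁ = [1, -2], a₂ = [3, -1], b₂ = [1, -1].
Each slice is an integer combination of E₁ = a₁b₁ᵀ and E₂ = a₂b₂ᵀ: S₀ = −2·E₁ − 3·E₂, S₁ = −E₁ + 6·E₂, S₂ = 2·E₁ + 9·E₂; reading off coefficients, c₁ = [-2, -1, 2] and c₂ = [-3, 6, 9].
Hence T = [3, 2] (x) [1, -2] (x) [-2, -1, 2] + [3, -1] (x) [1, -1] (x) [-3, 6, 9], so rank(T) ≤ 2.
These bounds meet, so rank(T) = 2.
Check entry T[0,1,0] = 21: (3)·(-2)·(-2) + (3)·(-1)·(-3) = 21.

2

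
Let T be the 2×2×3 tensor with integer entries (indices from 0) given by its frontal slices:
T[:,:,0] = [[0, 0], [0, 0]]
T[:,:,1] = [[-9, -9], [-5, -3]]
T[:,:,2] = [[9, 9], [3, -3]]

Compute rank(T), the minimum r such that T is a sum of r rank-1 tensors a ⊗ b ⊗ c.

2

Lower bound: the mode-2 unfolding of T (rows indexed by j, columns by (i,k) = (0,0), (0,1), (0,2), (1,0), (1,1), (1,2)) is [[0, -9, 9, 0, -5, 3], [0, -9, 9, 0, -3, -3]].
There the 2×2 minor on rows j ∈ {0, 1}, columns (i,k) ∈ {(0,1), (1,1)} is det [[-9, -5], [-9, -3]] = -18 ≠ 0, so this unfolding has rank ≥ 2; CP rank is at least every unfolding rank, so rank(T) ≥ 2. (Flattening ranks never certify an upper bound on CP rank; for that we must actually write T with 2 rank-1 terms.)
Upper bound — finding two terms. Write S_k = T[:,:,k] for the frontal slices: S₀ = [[0, 0], [0, 0]], S₁ = [[-9, -9], [-5, -3]], S₂ = [[9, 9], [3, -3]].
If T = a₁ ⊗ b₁ ⊗ c₁ + a₂ ⊗ b₂ ⊗ c₂ then each S_k = c₁[k]·a₁b₁ᵀ + c₂[k]·a₂b₂ᵀ. S₁ and S₂ are linearly independent, so a₁b₁ᵀ and a₂b₂ᵀ must span the same plane of matrices: they are the rank-1 matrices of the form x·S₁ + y·S₂.
det(x·S₁ + y·S₂) is −18·x² + 72·xy − 54·y² = (-18)·(x − 3·y)(x − y), vanishing at (x:y) = (3:1) and (1:1).
M₁ = 3·S₁ + S₂ = [[-18, -18], [-12, -12]] = (-6)·[3, 2][1, 1]ᵀ and M₂ = S₁ + S₂ = [[0, 0], [-2, -6]] = (-2)·[0, 1][1, 3]ᵀ, so take a₁ = [3, 2], b₁ = [1, 1], a₂ = [0, 1], b₂ = [1, 3].
Each slice is an integer combination of E₁ = a₁b₁ᵀ and E₂ = a₂b₂ᵀ: S₀ = 0, S₁ = −3·E₁ + E₂, S₂ = 3·E₁ − 3·E₂; reading off coefficients, c₁ = [0, -3, 3] and c₂ = [0, 1, -3].
Hence T = [3, 2] ⊗ [1, 1] ⊗ [0, -3, 3] + [0, 1] ⊗ [1, 3] ⊗ [0, 1, -3], so rank(T) ≤ 2.
These bounds meet, so rank(T) = 2.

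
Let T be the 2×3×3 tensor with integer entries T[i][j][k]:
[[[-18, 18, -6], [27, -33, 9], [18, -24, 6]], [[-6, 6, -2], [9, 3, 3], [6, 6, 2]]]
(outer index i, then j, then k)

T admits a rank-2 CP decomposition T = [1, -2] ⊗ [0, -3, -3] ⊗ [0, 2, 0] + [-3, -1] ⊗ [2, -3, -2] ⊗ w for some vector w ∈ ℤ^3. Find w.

w = [3, -3, 1]

Subtract the known terms from T to get the rank-1 residual R = [-3, -1] ⊗ [2, -3, -2] ⊗ w, so R[i,j,k] = a[i]·b[j]·w[k]. Pick indices with nonzero a[0]·b[0] = (-3)·(2) = -6. Only the fibre through (0,0,·) is needed: R[0,0,:] = T[0,0,:] − Σₗ aₗ[0]bₗ[0]cₗ = [-18, 18, -6] − (1)·(0)·[0, 2, 0] = [-18, 18, -6]. Then w[k] = R[0,0,k] / -6 for each k, giving w = [-18, 18, -6] / -6 = [3, -3, 1].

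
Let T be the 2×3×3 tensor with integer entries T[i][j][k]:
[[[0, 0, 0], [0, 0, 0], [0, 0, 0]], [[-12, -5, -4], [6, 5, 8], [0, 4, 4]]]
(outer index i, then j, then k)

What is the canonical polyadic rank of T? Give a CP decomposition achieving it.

rank(T) = 3

Lower bound: the mode-2 unfolding of T (rows indexed by j, columns by (i,k) = (0,0), (0,1), (0,2), (1,0), (1,1), (1,2)) is [[0, 0, 0, -12, -5, -4], [0, 0, 0, 6, 5, 8], [0, 0, 0, 0, 4, 4]].
There the 3×3 minor on rows j ∈ {0, 1, 2}, columns (i,k) ∈ {(1,0), (1,1), (1,2)} is det [[-12, -5, -4], [6, 5, 8], [0, 4, 4]] = 168 ≠ 0, so this unfolding has rank ≥ 3; CP rank is at least every unfolding rank, so rank(T) ≥ 3. (This is only a lower bound: in general the CP rank may exceed every unfolding rank, so we still need to exhibit 3 rank-1 terms summing to T.)
Upper bound: T is a sum of 3 rank-1 terms, T = [0, 1] (x) [1, 0, 0] (x) [-2, -2, 4] + [0, 1] (x) [1, 1, 2] (x) [-2, 1, 0] + [0, 1] (x) [2, -2, -1] (x) [-4, -2, -4] (one valid choice — decompositions are not unique — normalised so each a, b is primitive with positive first nonzero entry; check it by expanding all entries), so rank(T) ≤ 3.
These bounds meet, so rank(T) = 3.
Check entry T[0,2,1] = 0: (0)·(0)·(-2) + (0)·(2)·(1) + (0)·(-1)·(-2) = 0.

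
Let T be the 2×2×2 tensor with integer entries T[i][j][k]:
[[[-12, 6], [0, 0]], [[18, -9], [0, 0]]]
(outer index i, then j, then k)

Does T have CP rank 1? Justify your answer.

If T = a (x) b (x) c then every fibre of T is a multiple of the corresponding factor, so read the factors off the fibres through the nonzero entry T[0,0,0] = -12.
The mode-1 fibre T[:,0,0] = [-12, 18] gives a = [2, -3] (primitive direction); the mode-2 fibre T[0,:,0] = [-12, 0] gives b = [1, 0]; then c[k] = T[0,0,k] / (a[0]·b[0]) = [-12, 6] / 2 = [-6, 3].
Expanding [2, -3] (x) [1, 0] (x) [-6, 3] reproduces all 8 entries of T, so T = [2, -3] (x) [1, 0] (x) [-6, 3] and rank(T) ≤ 1.
Equivalently every frontal slice T[:,:,k] is c[k] times the rank-1 matrix [2, -3] (x) [1, 0]. So T has rank 1 (it is nonzero).

Yes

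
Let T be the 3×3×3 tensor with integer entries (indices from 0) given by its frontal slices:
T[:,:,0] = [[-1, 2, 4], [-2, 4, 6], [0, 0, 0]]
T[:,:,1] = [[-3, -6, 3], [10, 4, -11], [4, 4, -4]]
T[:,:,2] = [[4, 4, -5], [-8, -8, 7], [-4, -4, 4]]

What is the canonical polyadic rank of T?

Lower bound: the mode-3 unfolding of T (rows indexed by k, columns by (i,j) = (0,0), (0,1), (0,2), (1,0), (1,1), (1,2), (2,0), (2,1), (2,2)) is [[-1, 2, 4, -2, 4, 6, 0, 0, 0], [-3, -6, 3, 10, 4, -11, 4, 4, -4], [4, 4, -5, -8, -8, 7, -4, -4, 4]].
There the 3×3 minor on rows k ∈ {0, 1, 2}, columns (i,j) ∈ {(0,0), (0,1), (0,2)} is det [[-1, 2, 4], [-3, -6, 3], [4, 4, -5]] = 24 ≠ 0, so this unfolding has rank ≥ 3; CP rank is at least every unfolding rank, so rank(T) ≥ 3. (This is only a lower bound: in general the CP rank may exceed every unfolding rank, so we still need to exhibit 3 rank-1 terms summing to T.)
Upper bound: T is a sum of 3 rank-1 terms, T = [1, -2, -1] ∘ [1, 1, -1] ∘ [0, -4, 4] + [1, 1, 0] ∘ [0, 0, 1] ∘ [2, 1, -1] + [1, 2, 0] ∘ [1, -2, -2] ∘ [-1, 1, 0] (one valid choice — decompositions are not unique — normalised so each a, b is primitive with positive first nonzero entry; check it by expanding all entries), so rank(T) ≤ 3.
These bounds meet, so rank(T) = 3.
Check entry T[2,1,2] = -4: (-1)·(1)·(4) + (0)·(0)·(-1) + (0)·(-2)·(0) = -4.

3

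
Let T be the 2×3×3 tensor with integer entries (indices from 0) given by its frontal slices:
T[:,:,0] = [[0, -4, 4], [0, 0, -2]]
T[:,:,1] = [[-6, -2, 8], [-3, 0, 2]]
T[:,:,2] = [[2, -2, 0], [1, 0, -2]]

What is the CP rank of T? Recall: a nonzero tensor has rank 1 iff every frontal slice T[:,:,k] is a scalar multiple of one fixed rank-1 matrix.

Lower bound: the mode-2 unfolding of T (rows indexed by j, columns by (i,k) = (0,0), (0,1), (0,2), (1,0), (1,1), (1,2)) is [[0, -6, 2, 0, -3, 1], [-4, -2, -2, 0, 0, 0], [4, 8, 0, -2, 2, -2]].
There the 3×3 minor on rows j ∈ {0, 1, 2}, columns (i,k) ∈ {(0,0), (0,1), (1,0)} is det [[0, -6, 0], [-4, -2, 0], [4, 8, -2]] = 48 ≠ 0, so this unfolding has rank ≥ 3; CP rank is at least every unfolding rank, so rank(T) ≥ 3. (Unfolding ranks only ever bound the CP rank from below — rank(T) can be strictly larger than all of them — so the matching upper bound has to come from an explicit 3-term decomposition.)
Upper bound: T is a sum of 3 rank-1 terms, T = (0, 1) ∘ (1, 0, -2) ∘ (2, 1, 1) + (1, 0) ∘ (1, -1, 0) ∘ (4, 2, 2) + (2, 1) ∘ (1, 0, -1) ∘ (-2, -4, 0) (written with every a and b primitive with positive leading entry and the scale carried by c; CP decompositions are not unique, and this one is verified by expanding entrywise), so rank(T) ≤ 3.
These bounds meet, so rank(T) = 3.

3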